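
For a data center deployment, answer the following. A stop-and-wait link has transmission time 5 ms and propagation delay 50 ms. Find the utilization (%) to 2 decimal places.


Given: Ttrans = 5 ms, Tprop = 50 ms
RTT = 2 * Tprop = 2 * 50 = 100 ms
U = Ttrans / (Ttrans + RTT)
U = 5 / (5 + 100)
U = 5 / 105 = 0.047619
U% = 4.76%

4.76


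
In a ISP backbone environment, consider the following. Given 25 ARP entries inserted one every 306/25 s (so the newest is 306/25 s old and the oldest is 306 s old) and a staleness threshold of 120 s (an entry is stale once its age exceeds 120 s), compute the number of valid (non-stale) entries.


Ages are k * 306/25 s for k = 1..25 (spacing = 12.2400 s).
Entry k is valid iff k * 306/25 <= 120 iff k <= 25 * 120 / 306 = 9.8039
n_valid = floor(9.8039) = 9
(n_stale = 25 - 9 = 16)

9


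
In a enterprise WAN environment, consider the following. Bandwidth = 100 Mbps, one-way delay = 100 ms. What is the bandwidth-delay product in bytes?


Given: bandwidth = 100 Mbps, delay = 100 ms
BDP in bits = 100 * 10^6 * 100 / 1000
BDP in bits = 10000000
BDP in bytes = 10000000 / 8 = 1250000

1250000


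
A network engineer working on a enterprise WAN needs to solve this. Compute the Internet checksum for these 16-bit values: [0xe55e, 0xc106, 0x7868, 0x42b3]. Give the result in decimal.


Given words: [0xe55e, 0xc106, 0x7868, 0x42b3]
Step 1: Sum all words
Raw sum = 58718 + 49414 + 30824 + 17075 = 156031
Step 2: Fold carry: (24959 + 2) = 24961
One's complement = ~24961 & 0xFFFF = 40574

40574


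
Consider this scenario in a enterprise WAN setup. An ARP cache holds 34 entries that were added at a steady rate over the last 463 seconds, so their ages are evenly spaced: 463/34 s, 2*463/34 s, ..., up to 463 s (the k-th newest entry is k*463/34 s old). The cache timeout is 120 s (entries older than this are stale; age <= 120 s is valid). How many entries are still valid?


Ages are k * 463/34 s for k = 1..34 (spacing = 13.6176 s).
Entry k is valid iff k * 463/34 <= 120 iff k <= 34 * 120 / 463 = 8.8121
n_valid = floor(8.8121) = 8
(n_stale = 34 - 8 = 26)

8


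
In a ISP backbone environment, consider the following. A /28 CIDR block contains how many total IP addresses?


Given: CIDR prefix /28
Host bits = 32 - 28 = 4
Total addresses = 2^4 = 16

16


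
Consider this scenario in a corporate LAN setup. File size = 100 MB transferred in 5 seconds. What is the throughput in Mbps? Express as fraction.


Given: file = 100 MB, time = 5 s
File in Mb = 100 * 8 = 800 Mb
Throughput = 800 / 5 Mbps
Throughput = 160 Mbps

160


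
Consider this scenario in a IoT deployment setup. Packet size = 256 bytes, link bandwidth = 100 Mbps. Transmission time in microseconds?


Given: packet = 256 bytes, bandwidth = 100 Mbps
Packet in bits = 256 * 8 = 2048 bits
Bandwidth = 100 * 10^6 = 100000000 bps
Time = 2048 / 100000000 seconds
Time in us = 2048 * 10^6 / 100000000 = 20.48

20.48


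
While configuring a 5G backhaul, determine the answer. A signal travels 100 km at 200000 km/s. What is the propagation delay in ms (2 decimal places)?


Given: distance = 100 km, speed = 200000 km/s
Delay = distance / speed = 100 / 200000 seconds
Delay in ms = 100 * 1000 / 200000
Delay = 0.5000 ms
Rounded to 2 dp = 0.50 ms

0.50


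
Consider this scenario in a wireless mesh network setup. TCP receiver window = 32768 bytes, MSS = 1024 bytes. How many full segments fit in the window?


Given: RWND = 32768 bytes, MSS = 1024 bytes
Full segments = floor(RWND / MSS)
Full segments = floor(32768 / 1024)
Full segments = floor(32.0) = 32

32


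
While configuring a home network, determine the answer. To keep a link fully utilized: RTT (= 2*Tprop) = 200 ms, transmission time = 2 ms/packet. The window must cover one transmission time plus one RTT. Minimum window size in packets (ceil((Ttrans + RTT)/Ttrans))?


Given: Ttrans = 2 ms, RTT = 200 ms (= 2 * Tprop, Tprop = 100 ms)
Time until first ACK returns = Ttrans + RTT = 2 + 200 = 202 ms
Need W * Ttrans >= Ttrans + RTT  ->  W >= (Ttrans + RTT) / Ttrans
(Ttrans + RTT) / Ttrans = 202 / 2 = 101
W_min = ceil(101) = 101

101


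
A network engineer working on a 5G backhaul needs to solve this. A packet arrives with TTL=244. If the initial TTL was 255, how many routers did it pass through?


Given: initial TTL = 255, received TTL = 244
Hops = initial TTL - received TTL
Hops = 255 - 244 = 11

11


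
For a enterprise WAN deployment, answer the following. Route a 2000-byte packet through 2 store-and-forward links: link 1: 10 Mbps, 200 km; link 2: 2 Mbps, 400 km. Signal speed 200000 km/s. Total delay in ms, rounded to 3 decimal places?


Packet = 2000 bytes = 16000 bits. Store-and-forward: sum (t_trans + t_prop) per link.
Link 1: t_trans = 16000/(10*10^6) s = 1.6000 ms; t_prop = 200/200000 s = 1.0000 ms; subtotal = 2.6000 ms
Link 2: t_trans = 16000/(2*10^6) s = 8.0000 ms; t_prop = 400/200000 s = 2.0000 ms; subtotal = 10.0000 ms
End-to-end = 2.6000 + 10.0000 = 12.6000 ms -> 12.600 ms (3 dp)

12.600


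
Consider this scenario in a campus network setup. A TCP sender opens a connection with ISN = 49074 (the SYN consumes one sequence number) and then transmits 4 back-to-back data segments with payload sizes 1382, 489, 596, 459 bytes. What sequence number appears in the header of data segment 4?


The SYN occupies sequence number ISN = 49074, so the first data byte is ISN + 1 = 49075.
SEQ of data segment i = (ISN + 1) + sum of payload sizes of segments 1..i-1.
Segment 1: SEQ = 49075, payload = 1382 bytes
Segment 2: SEQ = 50457, payload = 489 bytes
Segment 3: SEQ = 50946, payload = 596 bytes
Segment 4: SEQ = 51542, payload = 459 bytes
SEQ of segment 4 = 49075 + 1382 + 489 + 596 = 51542

51542


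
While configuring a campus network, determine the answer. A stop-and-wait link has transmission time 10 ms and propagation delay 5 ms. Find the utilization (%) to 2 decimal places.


Given: Ttrans = 10 ms, Tprop = 5 ms
RTT = 2 * Tprop = 2 * 5 = 10 ms
U = Ttrans / (Ttrans + RTT)
U = 10 / (10 + 10)
U = 10 / 20 = 0.5
U% = 50.00%

50.00


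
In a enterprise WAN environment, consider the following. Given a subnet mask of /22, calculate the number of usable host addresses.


Given: subnet mask /22
Host bits = 32 - 22 = 10
Total addresses = 2^10 = 1024
Usable hosts = 1024 - 2 (network + broadcast) = 1022

1022


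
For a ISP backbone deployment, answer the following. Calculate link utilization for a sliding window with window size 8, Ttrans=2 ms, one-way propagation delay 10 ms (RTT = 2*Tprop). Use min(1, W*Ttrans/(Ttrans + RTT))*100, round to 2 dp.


Given: W = 8, Ttrans = 2 ms, RTT = 20 ms (= 2 * Tprop, Tprop = 10 ms)
Cycle time = Ttrans + RTT = 2 + 20 = 22 ms (first packet sent until its ACK returns)
W * Ttrans = 8 * 2 = 16 ms of sending per cycle
W * Ttrans / (Ttrans + RTT) = 16 / 22 = 0.727273
U = min(1, 0.727273) = 0.727273
U% = 72.73%

72.73


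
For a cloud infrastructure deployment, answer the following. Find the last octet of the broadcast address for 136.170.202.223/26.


Given: IP = 136.170.202.223, prefix = /26
Host bits = 32 - 26 = 6
Network last octet = 223 AND mask = 192
Host part size = 2^6 - 1 = 63
Broadcast last octet = 192 OR 63 = 255

255


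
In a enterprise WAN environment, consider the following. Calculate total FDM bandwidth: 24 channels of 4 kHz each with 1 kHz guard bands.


Given: 24 channels, 4 kHz each, guard = 1 kHz
Channel bandwidth = 24 * 4 = 96 kHz
Guard bands = 23 gaps * 1 kHz = 23 kHz
Total = 96 + 23 = 119 kHz

119


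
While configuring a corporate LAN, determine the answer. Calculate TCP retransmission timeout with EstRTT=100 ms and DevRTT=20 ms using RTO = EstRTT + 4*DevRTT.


Given: EstRTT = 100 ms, DevRTT = 20 ms
Timeout = EstRTT + 4 * DevRTT
4 * DevRTT = 4 * 20 = 80
Timeout = 100 + 80 = 180 ms

180


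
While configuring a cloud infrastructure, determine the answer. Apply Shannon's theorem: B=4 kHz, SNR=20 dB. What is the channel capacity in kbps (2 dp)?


Given: B = 4 kHz, SNR = 20 dB
SNR linear = 10^(20/10) = 100
1 + SNR = 101
log2(101) = 6.6582114828
C = 4 * 1000 * 6.6582114828 = 26632.8459 bps
C = 26.632846 kbps -> 26.63 kbps (2 dp)

26.63


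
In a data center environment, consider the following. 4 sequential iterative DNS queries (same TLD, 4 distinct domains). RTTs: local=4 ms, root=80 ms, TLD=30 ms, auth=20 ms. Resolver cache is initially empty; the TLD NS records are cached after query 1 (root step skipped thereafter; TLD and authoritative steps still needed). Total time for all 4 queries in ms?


Lookup 1 (cold cache): local + root + TLD + auth = 4 + 80 + 30 + 20 = 134 ms
Lookups 2..4 (TLD NS cached -> skip root; new domain -> still ask TLD and auth): local + TLD + auth = 4 + 30 + 20 = 54 ms each
Remaining 3 lookups: 3 * 54 = 162 ms
Total = 134 + 162 = 296 ms

296


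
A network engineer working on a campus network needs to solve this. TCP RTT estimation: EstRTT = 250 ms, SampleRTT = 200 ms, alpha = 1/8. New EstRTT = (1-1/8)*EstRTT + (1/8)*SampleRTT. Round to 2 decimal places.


Given: EstRTT = 250 ms, SampleRTT = 200 ms, alpha = 1/8
New EstRTT = (1 - alpha) * EstRTT + alpha * SampleRTT
(7/8) * 250 = 218.75
(1/8) * 200 = 25
New EstRTT = 218.75 + 25 = 243.75 ms -> 243.75 ms (2 dp)

243.75


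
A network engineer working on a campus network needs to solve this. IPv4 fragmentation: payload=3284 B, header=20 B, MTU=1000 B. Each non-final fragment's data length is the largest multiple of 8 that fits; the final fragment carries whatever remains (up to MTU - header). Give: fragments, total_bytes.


Max data per non-final fragment = floor((MTU - header)/8)*8 = floor((1000 - 20)/8)*8 = floor(980/8)*8 = 976 B
Final fragment needs no 8-byte alignment: it can carry up to MTU - header = 980 B
Non-final fragments needed = ceil((payload - 980) / 976) = ceil(2304/976) = ceil(2.3607) = 3
Number of fragments = 3 + 1 = 4
Fragment sizes (data): 3 * 976 B + 356 B (last, 356 <= 980 OK)
Total bytes sent = payload + n_frags * header = 3284 + 4*20 = 3284 + 80 = 3364 B

4, 3364


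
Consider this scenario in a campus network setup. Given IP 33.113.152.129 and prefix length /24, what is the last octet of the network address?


Given: IP = 33.113.152.129, prefix = /24
Subnet mask = 255.255.255.0
Last octet of IP: 129
Last octet of mask: 0
Network last octet = 129 AND 0 = 0

0


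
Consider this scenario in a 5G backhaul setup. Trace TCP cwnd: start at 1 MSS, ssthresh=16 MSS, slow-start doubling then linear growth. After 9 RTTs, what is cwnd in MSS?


RTT 0: cwnd = 1 MSS (initial)
RTT 1: cwnd = 2 MSS (slow start, doubled)
RTT 2: cwnd = 4 MSS (slow start, doubled)
RTT 3: cwnd = 8 MSS (slow start, doubled)
RTT 4: cwnd = 16 MSS (slow start, doubled)
RTT 5: cwnd = 17 MSS (congestion avoidance, +1)
RTT 6: cwnd = 18 MSS (congestion avoidance, +1)
RTT 7: cwnd = 19 MSS (congestion avoidance, +1)
RTT 8: cwnd = 20 MSS (congestion avoidance, +1)
RTT 9: cwnd = 21 MSS (congestion avoidance, +1)

21


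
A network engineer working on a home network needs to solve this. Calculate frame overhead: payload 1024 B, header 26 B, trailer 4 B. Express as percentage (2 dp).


Given: payload = 1024 B, header = 26 B, trailer = 4 B
Overhead bytes = header + trailer = 26 + 4 = 30
Total frame = payload + overhead = 1024 + 30 = 1054
Overhead % = 30 / 1054 * 100 = 2.8463% -> 2.85% (2 dp)

2.85


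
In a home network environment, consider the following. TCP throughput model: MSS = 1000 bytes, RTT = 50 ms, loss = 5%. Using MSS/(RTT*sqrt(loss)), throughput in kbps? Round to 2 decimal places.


Given: MSS = 1000 bytes, RTT = 50 ms, loss = 5%
RTT in seconds = 50 / 1000 = 0.05
Loss rate = 5% = 0.05
sqrt(loss) = sqrt(0.05) = 0.223606797750
Throughput (bytes/s) = 1000 / (0.05 * 0.223606797750) = 89442.7191
Throughput (kbps) = 89442.7191 * 8 / 1000 = 715.541753 -> 715.54 kbps (2 dp)

715.54


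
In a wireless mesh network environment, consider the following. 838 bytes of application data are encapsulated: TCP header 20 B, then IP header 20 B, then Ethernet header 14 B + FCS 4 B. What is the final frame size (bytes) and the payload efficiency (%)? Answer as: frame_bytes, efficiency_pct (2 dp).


TCP segment = 838 + 20 = 858 B
IP packet = 858 + 20 = 878 B
Ethernet frame = 878 + 14 + 4 = 896 B
Efficiency = app / frame = 838 / 896 = 0.935268 = 93.5268% -> 93.53% (2 dp)

896, 93.53


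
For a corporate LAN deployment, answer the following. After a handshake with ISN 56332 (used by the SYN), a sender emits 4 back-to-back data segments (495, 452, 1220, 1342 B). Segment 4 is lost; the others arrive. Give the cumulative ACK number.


SYN uses sequence number 56332; first data byte = ISN + 1 = 56333.
Segment 1: SEQ = 56333, len = 495 B, covers [56333, 56827]
Segment 2: SEQ = 56828, len = 452 B, covers [56828, 57279]
Segment 3: SEQ = 57280, len = 1220 B, covers [57280, 58499]
Segment 4: SEQ = 58500, len = 1342 B, covers [58500, 59841] [LOST]
In-order data received: bytes [56333, 58499] (segments 1..3).
Segment 4 missing -> gap begins at byte 58500.
Cumulative ACK = next expected in-order byte = 56333 + 495 + 452 + 1220 = 58500

58500


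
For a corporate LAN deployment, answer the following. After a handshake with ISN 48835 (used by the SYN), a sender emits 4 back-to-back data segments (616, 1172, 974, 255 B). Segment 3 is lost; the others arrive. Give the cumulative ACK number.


SYN uses sequence number 48835; first data byte = ISN + 1 = 48836.
Segment 1: SEQ = 48836, len = 616 B, covers [48836, 49451]
Segment 2: SEQ = 49452, len = 1172 B, covers [49452, 50623]
Segment 3: SEQ = 50624, len = 974 B, covers [50624, 51597] [LOST]
Segment 4: SEQ = 51598, len = 255 B, covers [51598, 51852]
In-order data received: bytes [48836, 50623] (segments 1..2).
Segment 3 missing -> gap begins at byte 50624; later segments buffered out of order.
Cumulative ACK = next expected in-order byte = 48836 + 616 + 1172 = 50624

50624


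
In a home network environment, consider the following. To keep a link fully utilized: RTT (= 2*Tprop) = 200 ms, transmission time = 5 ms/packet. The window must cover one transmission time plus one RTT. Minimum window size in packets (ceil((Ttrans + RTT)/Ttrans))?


Given: Ttrans = 5 ms, RTT = 200 ms (= 2 * Tprop, Tprop = 100 ms)
Time until first ACK returns = Ttrans + RTT = 5 + 200 = 205 ms
Need W * Ttrans >= Ttrans + RTT  ->  W >= (Ttrans + RTT) / Ttrans
(Ttrans + RTT) / Ttrans = 205 / 5 = 41
W_min = ceil(41) = 41

41


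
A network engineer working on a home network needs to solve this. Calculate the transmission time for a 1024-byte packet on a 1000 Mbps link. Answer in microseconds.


Given: packet = 1024 bytes, bandwidth = 1000 Mbps
Packet in bits = 1024 * 8 = 8192 bits
Bandwidth = 1000 * 10^6 = 1000000000 bps
Time = 8192 / 1000000000 seconds
Time in us = 8192 * 10^6 / 1000000000 = 8.192

8.192


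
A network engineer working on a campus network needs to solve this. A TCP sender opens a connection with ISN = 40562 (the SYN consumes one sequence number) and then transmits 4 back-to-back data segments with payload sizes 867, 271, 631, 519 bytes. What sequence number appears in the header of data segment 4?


The SYN occupies sequence number ISN = 40562, so the first data byte is ISN + 1 = 40563.
SEQ of data segment i = (ISN + 1) + sum of payload sizes of segments 1..i-1.
Segment 1: SEQ = 40563, payload = 867 bytes
Segment 2: SEQ = 41430, payload = 271 bytes
Segment 3: SEQ = 41701, payload = 631 bytes
Segment 4: SEQ = 42332, payload = 519 bytes
SEQ of segment 4 = 40563 + 867 + 271 + 631 = 42332

42332


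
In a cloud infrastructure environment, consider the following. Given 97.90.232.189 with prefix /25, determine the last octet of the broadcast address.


Given: IP = 97.90.232.189, prefix = /25
Host bits = 32 - 25 = 7
Network last octet = 189 AND mask = 128
Host part size = 2^7 - 1 = 127
Broadcast last octet = 128 OR 127 = 255

255


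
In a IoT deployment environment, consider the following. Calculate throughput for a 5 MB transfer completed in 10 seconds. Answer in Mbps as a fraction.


Given: file = 5 MB, time = 10 s
File in Mb = 5 * 8 = 40 Mb
Throughput = 40 / 10 Mbps
Throughput = 4 Mbps

4


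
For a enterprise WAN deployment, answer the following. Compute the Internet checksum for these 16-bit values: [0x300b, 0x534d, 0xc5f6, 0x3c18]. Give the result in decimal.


Given words: [0x300b, 0x534d, 0xc5f6, 0x3c18]
Step 1: Sum all words
Raw sum = 12299 + 21325 + 50678 + 15384 = 99686
Step 2: Fold carry: (34150 + 1) = 34151
One's complement = ~34151 & 0xFFFF = 31384

31384


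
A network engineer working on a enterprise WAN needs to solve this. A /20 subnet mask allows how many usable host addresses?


Given: subnet mask /20
Host bits = 32 - 20 = 12
Total addresses = 2^12 = 4096
Usable hosts = 4096 - 2 (network + broadcast) = 4094

4094


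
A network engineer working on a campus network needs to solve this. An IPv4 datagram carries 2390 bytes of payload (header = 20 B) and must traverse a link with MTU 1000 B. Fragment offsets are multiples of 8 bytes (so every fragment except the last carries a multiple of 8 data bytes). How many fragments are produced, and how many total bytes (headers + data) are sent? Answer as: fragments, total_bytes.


Max data per non-final fragment = floor((MTU - header)/8)*8 = floor((1000 - 20)/8)*8 = floor(980/8)*8 = 976 B
Final fragment needs no 8-byte alignment: it can carry up to MTU - header = 980 B
Non-final fragments needed = ceil((payload - 980) / 976) = ceil(1410/976) = ceil(1.4447) = 2
Number of fragments = 2 + 1 = 3
Fragment sizes (data): 2 * 976 B + 438 B (last, 438 <= 980 OK)
Total bytes sent = payload + n_frags * header = 2390 + 3*20 = 2390 + 60 = 2450 B

3, 2450


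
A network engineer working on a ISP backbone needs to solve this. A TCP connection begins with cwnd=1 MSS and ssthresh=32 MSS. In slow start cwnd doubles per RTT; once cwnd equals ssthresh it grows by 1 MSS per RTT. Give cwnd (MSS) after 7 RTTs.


RTT 0: cwnd = 1 MSS (initial)
RTT 1: cwnd = 2 MSS (slow start, doubled)
RTT 2: cwnd = 4 MSS (slow start, doubled)
RTT 3: cwnd = 8 MSS (slow start, doubled)
RTT 4: cwnd = 16 MSS (slow start, doubled)
RTT 5: cwnd = 32 MSS (slow start, doubled)
RTT 6: cwnd = 33 MSS (congestion avoidance, +1)
RTT 7: cwnd = 34 MSS (congestion avoidance, +1)

34


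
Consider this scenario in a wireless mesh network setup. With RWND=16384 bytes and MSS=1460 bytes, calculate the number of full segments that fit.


Given: RWND = 16384 bytes, MSS = 1460 bytes
Full segments = floor(RWND / MSS)
Full segments = floor(16384 / 1460)
Full segments = floor(11.2219) = 11

11


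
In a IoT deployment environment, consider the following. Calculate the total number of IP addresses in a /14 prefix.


Given: CIDR prefix /14
Host bits = 32 - 14 = 18
Total addresses = 2^18 = 262144

262144


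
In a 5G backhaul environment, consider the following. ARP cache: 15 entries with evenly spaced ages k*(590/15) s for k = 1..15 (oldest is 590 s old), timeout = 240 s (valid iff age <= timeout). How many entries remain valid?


Ages are k * 590/15 s for k = 1..15 (spacing = 39.3333 s).
Entry k is valid iff k * 590/15 <= 240 iff k <= 15 * 240 / 590 = 6.1017
n_valid = floor(6.1017) = 6
(n_stale = 15 - 6 = 9)

6


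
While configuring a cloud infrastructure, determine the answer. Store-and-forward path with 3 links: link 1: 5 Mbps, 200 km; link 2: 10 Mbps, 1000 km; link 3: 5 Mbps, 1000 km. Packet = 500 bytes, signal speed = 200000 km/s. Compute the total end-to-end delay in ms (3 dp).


Packet = 500 bytes = 4000 bits. Store-and-forward: sum (t_trans + t_prop) per link.
Link 1: t_trans = 4000/(5*10^6) s = 0.8000 ms; t_prop = 200/200000 s = 1.0000 ms; subtotal = 1.8000 ms
Link 2: t_trans = 4000/(10*10^6) s = 0.4000 ms; t_prop = 1000/200000 s = 5.0000 ms; subtotal = 5.4000 ms
Link 3: t_trans = 4000/(5*10^6) s = 0.8000 ms; t_prop = 1000/200000 s = 5.0000 ms; subtotal = 5.8000 ms
End-to-end = 1.8000 + 5.4000 + 5.8000 = 13.0000 ms -> 13.000 ms (3 dp)

13.000


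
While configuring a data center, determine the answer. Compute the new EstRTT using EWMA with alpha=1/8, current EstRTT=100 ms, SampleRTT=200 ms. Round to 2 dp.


Given: EstRTT = 100 ms, SampleRTT = 200 ms, alpha = 1/8
New EstRTT = (1 - alpha) * EstRTT + alpha * SampleRTT
(7/8) * 100 = 87.5
(1/8) * 200 = 25
New EstRTT = 87.5 + 25 = 112.5 ms -> 112.50 ms (2 dp)

112.50


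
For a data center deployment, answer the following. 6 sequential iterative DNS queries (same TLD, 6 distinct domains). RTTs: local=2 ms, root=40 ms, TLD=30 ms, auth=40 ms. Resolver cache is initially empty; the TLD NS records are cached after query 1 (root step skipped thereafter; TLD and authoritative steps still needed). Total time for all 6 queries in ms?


Lookup 1 (cold cache): local + root + TLD + auth = 2 + 40 + 30 + 40 = 112 ms
Lookups 2..6 (TLD NS cached -> skip root; new domain -> still ask TLD and auth): local + TLD + auth = 2 + 30 + 40 = 72 ms each
Remaining 5 lookups: 5 * 72 = 360 ms
Total = 112 + 360 = 472 ms

472


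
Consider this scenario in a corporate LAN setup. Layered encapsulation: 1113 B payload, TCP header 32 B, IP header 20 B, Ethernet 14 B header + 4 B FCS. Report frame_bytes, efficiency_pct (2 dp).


TCP segment = 1113 + 32 = 1145 B
IP packet = 1145 + 20 = 1165 B
Ethernet frame = 1165 + 14 + 4 = 1183 B
Efficiency = app / frame = 1113 / 1183 = 0.940828 = 94.0828% -> 94.08% (2 dp)

1183, 94.08


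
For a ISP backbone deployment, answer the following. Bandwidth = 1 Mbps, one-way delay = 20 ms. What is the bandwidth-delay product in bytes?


Given: bandwidth = 1 Mbps, delay = 20 ms
BDP in bits = 1 * 10^6 * 20 / 1000
BDP in bits = 20000
BDP in bytes = 20000 / 8 = 2500

2500


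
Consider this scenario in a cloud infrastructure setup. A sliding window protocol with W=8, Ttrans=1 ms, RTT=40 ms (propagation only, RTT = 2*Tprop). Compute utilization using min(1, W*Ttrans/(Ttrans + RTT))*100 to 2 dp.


Given: W = 8, Ttrans = 1 ms, RTT = 40 ms (= 2 * Tprop, Tprop = 20 ms)
Cycle time = Ttrans + RTT = 1 + 40 = 41 ms (first packet sent until its ACK returns)
W * Ttrans = 8 * 1 = 8 ms of sending per cycle
W * Ttrans / (Ttrans + RTT) = 8 / 41 = 0.195122
U = min(1, 0.195122) = 0.195122
U% = 19.51%

19.51


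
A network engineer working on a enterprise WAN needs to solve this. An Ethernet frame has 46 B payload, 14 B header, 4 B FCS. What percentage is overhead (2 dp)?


Given: payload = 46 B, header = 14 B, trailer = 4 B
Overhead bytes = header + trailer = 14 + 4 = 18
Total frame = payload + overhead = 46 + 18 = 64
Overhead % = 18 / 64 * 100 = 28.1250% -> 28.13% (2 dp)

28.13


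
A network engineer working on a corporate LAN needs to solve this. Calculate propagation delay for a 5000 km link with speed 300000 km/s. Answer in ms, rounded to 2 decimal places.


Given: distance = 5000 km, speed = 300000 km/s
Delay = distance / speed = 5000 / 300000 seconds
Delay in ms = 5000 * 1000 / 300000
Delay = 16.6667 ms
Rounded to 2 dp = 16.67 ms

16.67


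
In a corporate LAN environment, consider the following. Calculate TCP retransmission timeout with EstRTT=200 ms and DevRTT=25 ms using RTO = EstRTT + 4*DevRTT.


Given: EstRTT = 200 ms, DevRTT = 25 ms
Timeout = EstRTT + 4 * DevRTT
4 * DevRTT = 4 * 25 = 100
Timeout = 200 + 100 = 300 ms

300


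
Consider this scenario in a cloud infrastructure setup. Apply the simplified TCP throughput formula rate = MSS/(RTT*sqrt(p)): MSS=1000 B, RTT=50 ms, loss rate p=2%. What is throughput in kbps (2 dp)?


Given: MSS = 1000 bytes, RTT = 50 ms, loss = 2%
RTT in seconds = 50 / 1000 = 0.05
Loss rate = 2% = 0.02
sqrt(loss) = sqrt(0.02) = 0.141421356237
Throughput (bytes/s) = 1000 / (0.05 * 0.141421356237) = 141421.3562
Throughput (kbps) = 141421.3562 * 8 / 1000 = 1131.370850 -> 1131.37 kbps (2 dp)

1131.37


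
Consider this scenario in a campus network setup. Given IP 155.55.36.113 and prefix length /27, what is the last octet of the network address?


Given: IP = 155.55.36.113, prefix = /27
Subnet mask = 255.255.255.224
Last octet of IP: 113
Last octet of mask: 224
Network last octet = 113 AND 224 = 96

96


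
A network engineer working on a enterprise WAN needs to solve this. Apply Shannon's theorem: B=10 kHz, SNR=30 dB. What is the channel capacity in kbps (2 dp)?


Given: B = 10 kHz, SNR = 30 dB
SNR linear = 10^(30/10) = 1000
1 + SNR = 1001
log2(1001) = 9.9672262588
C = 10 * 1000 * 9.9672262588 = 99672.2626 bps
C = 99.672263 kbps -> 99.67 kbps (2 dp)

99.67


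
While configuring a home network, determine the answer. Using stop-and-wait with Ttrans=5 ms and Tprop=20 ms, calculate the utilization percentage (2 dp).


Given: Ttrans = 5 ms, Tprop = 20 ms
RTT = 2 * Tprop = 2 * 20 = 40 ms
U = Ttrans / (Ttrans + RTT)
U = 5 / (5 + 40)
U = 5 / 45 = 0.111111
U% = 11.11%

11.11


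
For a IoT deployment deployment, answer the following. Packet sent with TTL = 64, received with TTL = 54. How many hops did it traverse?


Given: initial TTL = 64, received TTL = 54
Hops = initial TTL - received TTL
Hops = 64 - 54 = 10

10


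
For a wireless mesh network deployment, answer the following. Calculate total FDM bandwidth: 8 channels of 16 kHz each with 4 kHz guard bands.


Given: 8 channels, 16 kHz each, guard = 4 kHz
Channel bandwidth = 8 * 16 = 128 kHz
Guard bands = 7 gaps * 4 kHz = 28 kHz
Total = 128 + 28 = 156 kHz

156


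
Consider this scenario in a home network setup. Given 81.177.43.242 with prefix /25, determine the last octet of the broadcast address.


Given: IP = 81.177.43.242, prefix = /25
Host bits = 32 - 25 = 7
Network last octet = 242 AND mask = 128
Host part size = 2^7 - 1 = 127
Broadcast last octet = 128 OR 127 = 255

255


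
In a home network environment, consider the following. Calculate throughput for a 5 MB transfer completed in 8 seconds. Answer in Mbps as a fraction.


Given: file = 5 MB, time = 8 s
File in Mb = 5 * 8 = 40 Mb
Throughput = 40 / 8 Mbps
Throughput = 5 Mbps

5


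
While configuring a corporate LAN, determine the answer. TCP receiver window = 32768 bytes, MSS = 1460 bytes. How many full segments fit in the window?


Given: RWND = 32768 bytes, MSS = 1460 bytes
Full segments = floor(RWND / MSS)
Full segments = floor(32768 / 1460)
Full segments = floor(22.4438) = 22

22


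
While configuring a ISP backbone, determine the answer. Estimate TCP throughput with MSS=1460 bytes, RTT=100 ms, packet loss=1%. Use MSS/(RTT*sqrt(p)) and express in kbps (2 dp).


Given: MSS = 1460 bytes, RTT = 100 ms, loss = 1%
RTT in seconds = 100 / 1000 = 0.1
Loss rate = 1% = 0.01
sqrt(loss) = sqrt(0.01) = 0.1
Throughput (bytes/s) = 1460 / (0.1 * 0.1) = 146000.0000
Throughput (kbps) = 146000.0000 * 8 / 1000 = 1168.000000 -> 1168.00 kbps (2 dp)

1168.00


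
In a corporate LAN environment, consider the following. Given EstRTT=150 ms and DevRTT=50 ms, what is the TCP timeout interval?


Given: EstRTT = 150 ms, DevRTT = 50 ms
Timeout = EstRTT + 4 * DevRTT
4 * DevRTT = 4 * 50 = 200
Timeout = 150 + 200 = 350 ms

350


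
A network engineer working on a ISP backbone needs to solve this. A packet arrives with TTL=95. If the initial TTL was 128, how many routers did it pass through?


Given: initial TTL = 128, received TTL = 95
Hops = initial TTL - received TTL
Hops = 128 - 95 = 33

33


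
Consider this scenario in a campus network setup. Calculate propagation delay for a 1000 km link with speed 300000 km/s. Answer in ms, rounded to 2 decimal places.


Given: distance = 1000 km, speed = 300000 km/s
Delay = distance / speed = 1000 / 300000 seconds
Delay in ms = 1000 * 1000 / 300000
Delay = 3.3333 ms
Rounded to 2 dp = 3.33 ms

3.33


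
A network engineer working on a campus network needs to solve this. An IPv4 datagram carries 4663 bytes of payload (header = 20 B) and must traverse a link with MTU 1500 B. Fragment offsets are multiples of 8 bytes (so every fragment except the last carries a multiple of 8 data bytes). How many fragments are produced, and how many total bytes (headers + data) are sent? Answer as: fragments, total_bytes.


Max data per non-final fragment = floor((MTU - header)/8)*8 = floor((1500 - 20)/8)*8 = floor(1480/8)*8 = 1480 B
Final fragment needs no 8-byte alignment: it can carry up to MTU - header = 1480 B
Non-final fragments needed = ceil((payload - 1480) / 1480) = ceil(3183/1480) = ceil(2.1507) = 3
Number of fragments = 3 + 1 = 4
Fragment sizes (data): 3 * 1480 B + 223 B (last, 223 <= 1480 OK)
Total bytes sent = payload + n_frags * header = 4663 + 4*20 = 4663 + 80 = 4743 B

4, 4743


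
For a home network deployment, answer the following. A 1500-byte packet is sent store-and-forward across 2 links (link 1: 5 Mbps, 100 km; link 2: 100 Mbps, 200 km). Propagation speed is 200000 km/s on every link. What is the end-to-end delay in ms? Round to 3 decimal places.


Packet = 1500 bytes = 12000 bits. Store-and-forward: sum (t_trans + t_prop) per link.
Link 1: t_trans = 12000/(5*10^6) s = 2.4000 ms; t_prop = 100/200000 s = 0.5000 ms; subtotal = 2.9000 ms
Link 2: t_trans = 12000/(100*10^6) s = 0.1200 ms; t_prop = 200/200000 s = 1.0000 ms; subtotal = 1.1200 ms
End-to-end = 2.9000 + 1.1200 = 4.0200 ms -> 4.020 ms (3 dp)

4.020


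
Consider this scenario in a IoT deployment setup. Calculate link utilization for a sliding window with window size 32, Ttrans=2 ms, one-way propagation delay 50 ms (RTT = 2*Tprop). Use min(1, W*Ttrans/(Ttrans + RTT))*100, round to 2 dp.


Given: W = 32, Ttrans = 2 ms, RTT = 100 ms (= 2 * Tprop, Tprop = 50 ms)
Cycle time = Ttrans + RTT = 2 + 100 = 102 ms (first packet sent until its ACK returns)
W * Ttrans = 32 * 2 = 64 ms of sending per cycle
W * Ttrans / (Ttrans + RTT) = 64 / 102 = 0.627451
U = min(1, 0.627451) = 0.627451
U% = 62.75%

62.75


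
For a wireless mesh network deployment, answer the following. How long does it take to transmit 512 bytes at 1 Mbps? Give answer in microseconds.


Given: packet = 512 bytes, bandwidth = 1 Mbps
Packet in bits = 512 * 8 = 4096 bits
Bandwidth = 1 * 10^6 = 1000000 bps
Time = 4096 / 1000000 seconds
Time in us = 4096 * 10^6 / 1000000 = 4096

4096


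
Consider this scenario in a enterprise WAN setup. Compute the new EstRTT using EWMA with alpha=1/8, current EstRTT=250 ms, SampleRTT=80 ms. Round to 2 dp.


Given: EstRTT = 250 ms, SampleRTT = 80 ms, alpha = 1/8
New EstRTT = (1 - alpha) * EstRTT + alpha * SampleRTT
(7/8) * 250 = 218.75
(1/8) * 80 = 10
New EstRTT = 218.75 + 10 = 228.75 ms -> 228.75 ms (2 dp)

228.75


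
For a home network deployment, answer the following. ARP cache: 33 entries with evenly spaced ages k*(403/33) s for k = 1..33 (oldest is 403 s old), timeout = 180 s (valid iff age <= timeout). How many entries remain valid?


Ages are k * 403/33 s for k = 1..33 (spacing = 12.2121 s).
Entry k is valid iff k * 403/33 <= 180 iff k <= 33 * 180 / 403 = 14.7395
n_valid = floor(14.7395) = 14
(n_stale = 33 - 14 = 19)

14


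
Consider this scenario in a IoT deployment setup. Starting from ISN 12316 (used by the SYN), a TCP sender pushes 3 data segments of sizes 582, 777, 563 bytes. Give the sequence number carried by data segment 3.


The SYN occupies sequence number ISN = 12316, so the first data byte is ISN + 1 = 12317.
SEQ of data segment i = (ISN + 1) + sum of payload sizes of segments 1..i-1.
Segment 1: SEQ = 12317, payload = 582 bytes
Segment 2: SEQ = 12899, payload = 777 bytes
Segment 3: SEQ = 13676, payload = 563 bytes
SEQ of segment 3 = 12317 + 582 + 777 = 13676

13676


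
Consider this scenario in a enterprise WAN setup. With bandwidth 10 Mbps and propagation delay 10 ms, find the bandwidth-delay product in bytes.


Given: bandwidth = 10 Mbps, delay = 10 ms
BDP in bits = 10 * 10^6 * 10 / 1000
BDP in bits = 100000
BDP in bytes = 100000 / 8 = 12500

12500


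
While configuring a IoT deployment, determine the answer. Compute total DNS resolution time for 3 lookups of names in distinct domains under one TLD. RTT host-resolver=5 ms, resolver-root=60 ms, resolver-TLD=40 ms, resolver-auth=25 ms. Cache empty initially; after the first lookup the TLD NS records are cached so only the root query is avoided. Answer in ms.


Lookup 1 (cold cache): local + root + TLD + auth = 5 + 60 + 40 + 25 = 130 ms
Lookups 2..3 (TLD NS cached -> skip root; new domain -> still ask TLD and auth): local + TLD + auth = 5 + 40 + 25 = 70 ms each
Remaining 2 lookups: 2 * 70 = 140 ms
Total = 130 + 140 = 270 ms

270


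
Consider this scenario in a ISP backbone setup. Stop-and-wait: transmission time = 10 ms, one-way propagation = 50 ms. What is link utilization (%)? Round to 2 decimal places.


Given: Ttrans = 10 ms, Tprop = 50 ms
RTT = 2 * Tprop = 2 * 50 = 100 ms
U = Ttrans / (Ttrans + RTT)
U = 10 / (10 + 100)
U = 10 / 110 = 0.090909
U% = 9.09%

9.09


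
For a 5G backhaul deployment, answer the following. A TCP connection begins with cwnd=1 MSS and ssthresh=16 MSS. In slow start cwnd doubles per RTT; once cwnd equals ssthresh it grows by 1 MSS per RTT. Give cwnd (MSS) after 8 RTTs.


RTT 0: cwnd = 1 MSS (initial)
RTT 1: cwnd = 2 MSS (slow start, doubled)
RTT 2: cwnd = 4 MSS (slow start, doubled)
RTT 3: cwnd = 8 MSS (slow start, doubled)
RTT 4: cwnd = 16 MSS (slow start, doubled)
RTT 5: cwnd = 17 MSS (congestion avoidance, +1)
RTT 6: cwnd = 18 MSS (congestion avoidance, +1)
RTT 7: cwnd = 19 MSS (congestion avoidance, +1)
RTT 8: cwnd = 20 MSS (congestion avoidance, +1)

20


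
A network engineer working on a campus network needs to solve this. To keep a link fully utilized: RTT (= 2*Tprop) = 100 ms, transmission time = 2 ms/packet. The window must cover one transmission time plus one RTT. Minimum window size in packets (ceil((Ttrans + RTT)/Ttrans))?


Given: Ttrans = 2 ms, RTT = 100 ms (= 2 * Tprop, Tprop = 50 ms)
Time until first ACK returns = Ttrans + RTT = 2 + 100 = 102 ms
Need W * Ttrans >= Ttrans + RTT  ->  W >= (Ttrans + RTT) / Ttrans
(Ttrans + RTT) / Ttrans = 102 / 2 = 51
W_min = ceil(51) = 51

51


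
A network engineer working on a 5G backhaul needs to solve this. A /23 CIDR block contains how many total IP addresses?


Given: CIDR prefix /23
Host bits = 32 - 23 = 9
Total addresses = 2^9 = 512

512


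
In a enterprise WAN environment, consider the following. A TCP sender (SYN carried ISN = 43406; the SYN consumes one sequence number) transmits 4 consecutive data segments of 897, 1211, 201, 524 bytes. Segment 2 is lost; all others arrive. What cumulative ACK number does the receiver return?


SYN uses sequence number 43406; first data byte = ISN + 1 = 43407.
Segment 1: SEQ = 43407, len = 897 B, covers [43407, 44303]
Segment 2: SEQ = 44304, len = 1211 B, covers [44304, 45514] [LOST]
Segment 3: SEQ = 45515, len = 201 B, covers [45515, 45715]
Segment 4: SEQ = 45716, len = 524 B, covers [45716, 46239]
In-order data received: bytes [43407, 44303] (segments 1..1).
Segment 2 missing -> gap begins at byte 44304; later segments buffered out of order.
Cumulative ACK = next expected in-order byte = 43407 + 897 = 44304

44304


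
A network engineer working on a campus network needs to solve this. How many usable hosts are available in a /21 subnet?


Given: subnet mask /21
Host bits = 32 - 21 = 11
Total addresses = 2^11 = 2048
Usable hosts = 2048 - 2 (network + broadcast) = 2046

2046


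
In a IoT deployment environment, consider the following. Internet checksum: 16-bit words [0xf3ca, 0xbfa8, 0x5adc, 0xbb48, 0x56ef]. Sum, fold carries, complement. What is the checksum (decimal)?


Given words: [0xf3ca, 0xbfa8, 0x5adc, 0xbb48, 0x56ef]
Step 1: Sum all words
Raw sum = 62410 + 49064 + 23260 + 47944 + 22255 = 204933
Step 2: Fold carry: (8325 + 3) = 8328
One's complement = ~8328 & 0xFFFF = 57207

57207


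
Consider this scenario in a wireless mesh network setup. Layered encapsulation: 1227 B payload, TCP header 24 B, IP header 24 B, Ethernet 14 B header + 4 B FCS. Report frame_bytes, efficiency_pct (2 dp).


TCP segment = 1227 + 24 = 1251 B
IP packet = 1251 + 24 = 1275 B
Ethernet frame = 1275 + 14 + 4 = 1293 B
Efficiency = app / frame = 1227 / 1293 = 0.948956 = 94.8956% -> 94.90% (2 dp)

1293, 94.90


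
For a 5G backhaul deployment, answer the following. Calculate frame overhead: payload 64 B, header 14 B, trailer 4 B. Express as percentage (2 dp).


Given: payload = 64 B, header = 14 B, trailer = 4 B
Overhead bytes = header + trailer = 14 + 4 = 18
Total frame = payload + overhead = 64 + 18 = 82
Overhead % = 18 / 82 * 100 = 21.9512% -> 21.95% (2 dp)

21.95


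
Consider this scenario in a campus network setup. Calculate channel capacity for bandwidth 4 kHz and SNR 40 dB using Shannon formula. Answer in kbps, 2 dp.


Given: B = 4 kHz, SNR = 40 dB
SNR linear = 10^(40/10) = 10000
1 + SNR = 10001
log2(10001) = 13.2878566418
C = 4 * 1000 * 13.2878566418 = 53151.4266 bps
C = 53.151427 kbps -> 53.15 kbps (2 dp)

53.15


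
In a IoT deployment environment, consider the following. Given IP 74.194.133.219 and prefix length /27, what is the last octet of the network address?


Given: IP = 74.194.133.219, prefix = /27
Subnet mask = 255.255.255.224
Last octet of IP: 219
Last octet of mask: 224
Network last octet = 219 AND 224 = 192

192


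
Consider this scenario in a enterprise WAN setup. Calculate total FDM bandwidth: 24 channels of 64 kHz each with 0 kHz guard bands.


Given: 24 channels, 64 kHz each, guard = 0 kHz
Channel bandwidth = 24 * 64 = 1536 kHz
Guard bands = 23 gaps * 0 kHz = 0 kHz
Total = 1536 + 0 = 1536 kHz

1536


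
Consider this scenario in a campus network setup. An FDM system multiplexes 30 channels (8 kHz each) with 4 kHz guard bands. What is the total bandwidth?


Given: 30 channels, 8 kHz each, guard = 4 kHz
Channel bandwidth = 30 * 8 = 240 kHz
Guard bands = 29 gaps * 4 kHz = 116 kHz
Total = 240 + 116 = 356 kHz

356


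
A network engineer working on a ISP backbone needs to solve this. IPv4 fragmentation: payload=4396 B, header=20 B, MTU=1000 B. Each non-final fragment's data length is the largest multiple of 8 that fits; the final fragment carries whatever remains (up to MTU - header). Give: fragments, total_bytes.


Max data per non-final fragment = floor((MTU - header)/8)*8 = floor((1000 - 20)/8)*8 = floor(980/8)*8 = 976 B
Final fragment needs no 8-byte alignment: it can carry up to MTU - header = 980 B
Non-final fragments needed = ceil((payload - 980) / 976) = ceil(3416/976) = ceil(3.5000) = 4
Number of fragments = 4 + 1 = 5
Fragment sizes (data): 4 * 976 B + 492 B (last, 492 <= 980 OK)
Total bytes sent = payload + n_frags * header = 4396 + 5*20 = 4396 + 100 = 4496 B

5, 4496


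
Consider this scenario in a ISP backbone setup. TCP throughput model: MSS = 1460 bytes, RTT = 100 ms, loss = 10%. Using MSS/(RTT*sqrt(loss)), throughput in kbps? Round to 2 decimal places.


Given: MSS = 1460 bytes, RTT = 100 ms, loss = 10%
RTT in seconds = 100 / 1000 = 0.1
Loss rate = 10% = 0.1
sqrt(loss) = sqrt(0.1) = 0.316227766017
Throughput (bytes/s) = 1460 / (0.1 * 0.316227766017) = 46169.2538
Throughput (kbps) = 46169.2538 * 8 / 1000 = 369.354031 -> 369.35 kbps (2 dp)

369.35


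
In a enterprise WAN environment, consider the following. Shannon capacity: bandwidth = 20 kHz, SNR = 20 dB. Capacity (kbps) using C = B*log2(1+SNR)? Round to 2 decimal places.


Given: B = 20 kHz, SNR = 20 dB
SNR linear = 10^(20/10) = 100
1 + SNR = 101
log2(101) = 6.6582114828
C = 20 * 1000 * 6.6582114828 = 133164.2297 bps
C = 133.164230 kbps -> 133.16 kbps (2 dp)

133.16


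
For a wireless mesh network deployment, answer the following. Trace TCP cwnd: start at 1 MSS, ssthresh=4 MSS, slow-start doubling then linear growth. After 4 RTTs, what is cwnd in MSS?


RTT 0: cwnd = 1 MSS (initial)
RTT 1: cwnd = 2 MSS (slow start, doubled)
RTT 2: cwnd = 4 MSS (slow start, doubled)
RTT 3: cwnd = 5 MSS (congestion avoidance, +1)
RTT 4: cwnd = 6 MSS (congestion avoidance, +1)

6


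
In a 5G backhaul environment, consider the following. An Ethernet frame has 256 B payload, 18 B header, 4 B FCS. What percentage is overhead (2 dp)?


Given: payload = 256 B, header = 18 B, trailer = 4 B
Overhead bytes = header + trailer = 18 + 4 = 22
Total frame = payload + overhead = 256 + 22 = 278
Overhead % = 22 / 278 * 100 = 7.9137% -> 7.91% (2 dp)

7.91
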